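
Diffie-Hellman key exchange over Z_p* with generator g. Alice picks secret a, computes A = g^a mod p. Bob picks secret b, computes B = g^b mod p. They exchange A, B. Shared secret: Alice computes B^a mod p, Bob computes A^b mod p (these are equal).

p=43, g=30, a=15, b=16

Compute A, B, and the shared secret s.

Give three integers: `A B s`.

Answer: 8 25 21

Derivation:
A = 30^15 mod 43  (bits of 15 = 1111)
  bit 0 = 1: r = r^2 * 30 mod 43 = 1^2 * 30 = 1*30 = 30
  bit 1 = 1: r = r^2 * 30 mod 43 = 30^2 * 30 = 40*30 = 39
  bit 2 = 1: r = r^2 * 30 mod 43 = 39^2 * 30 = 16*30 = 7
  bit 3 = 1: r = r^2 * 30 mod 43 = 7^2 * 30 = 6*30 = 8
  -> A = 8
B = 30^16 mod 43  (bits of 16 = 10000)
  bit 0 = 1: r = r^2 * 30 mod 43 = 1^2 * 30 = 1*30 = 30
  bit 1 = 0: r = r^2 mod 43 = 30^2 = 40
  bit 2 = 0: r = r^2 mod 43 = 40^2 = 9
  bit 3 = 0: r = r^2 mod 43 = 9^2 = 38
  bit 4 = 0: r = r^2 mod 43 = 38^2 = 25
  -> B = 25
s = B^a = 25^15 mod 43  (bits of 15 = 1111)
  bit 0 = 1: r = r^2 * 25 mod 43 = 1^2 * 25 = 1*25 = 25
  bit 1 = 1: r = r^2 * 25 mod 43 = 25^2 * 25 = 23*25 = 16
  bit 2 = 1: r = r^2 * 25 mod 43 = 16^2 * 25 = 41*25 = 36
  bit 3 = 1: r = r^2 * 25 mod 43 = 36^2 * 25 = 6*25 = 21
  -> s = B^a = 21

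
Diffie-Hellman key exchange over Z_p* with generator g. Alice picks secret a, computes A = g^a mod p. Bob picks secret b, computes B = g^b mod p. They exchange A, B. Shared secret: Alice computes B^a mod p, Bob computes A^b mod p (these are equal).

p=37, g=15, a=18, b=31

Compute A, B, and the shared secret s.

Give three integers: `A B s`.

A = 15^18 mod 37  (bits of 18 = 10010)
  bit 0 = 1: r = r^2 * 15 mod 37 = 1^2 * 15 = 1*15 = 15
  bit 1 = 0: r = r^2 mod 37 = 15^2 = 3
  bit 2 = 0: r = r^2 mod 37 = 3^2 = 9
  bit 3 = 1: r = r^2 * 15 mod 37 = 9^2 * 15 = 7*15 = 31
  bit 4 = 0: r = r^2 mod 37 = 31^2 = 36
  -> A = 36
B = 15^31 mod 37  (bits of 31 = 11111)
  bit 0 = 1: r = r^2 * 15 mod 37 = 1^2 * 15 = 1*15 = 15
  bit 1 = 1: r = r^2 * 15 mod 37 = 15^2 * 15 = 3*15 = 8
  bit 2 = 1: r = r^2 * 15 mod 37 = 8^2 * 15 = 27*15 = 35
  bit 3 = 1: r = r^2 * 15 mod 37 = 35^2 * 15 = 4*15 = 23
  bit 4 = 1: r = r^2 * 15 mod 37 = 23^2 * 15 = 11*15 = 17
  -> B = 17
s = B^a = 17^18 mod 37  (bits of 18 = 10010)
  bit 0 = 1: r = r^2 * 17 mod 37 = 1^2 * 17 = 1*17 = 17
  bit 1 = 0: r = r^2 mod 37 = 17^2 = 30
  bit 2 = 0: r = r^2 mod 37 = 30^2 = 12
  bit 3 = 1: r = r^2 * 17 mod 37 = 12^2 * 17 = 33*17 = 6
  bit 4 = 0: r = r^2 mod 37 = 6^2 = 36
  -> s = B^a = 36

Answer: 36 17 36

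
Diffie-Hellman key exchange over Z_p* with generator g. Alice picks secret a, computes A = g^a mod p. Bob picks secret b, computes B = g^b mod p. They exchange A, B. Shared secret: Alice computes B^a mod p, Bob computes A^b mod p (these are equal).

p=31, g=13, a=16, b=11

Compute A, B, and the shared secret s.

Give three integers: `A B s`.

Answer: 18 3 28

Derivation:
A = 13^16 mod 31  (bits of 16 = 10000)
  bit 0 = 1: r = r^2 * 13 mod 31 = 1^2 * 13 = 1*13 = 13
  bit 1 = 0: r = r^2 mod 31 = 13^2 = 14
  bit 2 = 0: r = r^2 mod 31 = 14^2 = 10
  bit 3 = 0: r = r^2 mod 31 = 10^2 = 7
  bit 4 = 0: r = r^2 mod 31 = 7^2 = 18
  -> A = 18
B = 13^11 mod 31  (bits of 11 = 1011)
  bit 0 = 1: r = r^2 * 13 mod 31 = 1^2 * 13 = 1*13 = 13
  bit 1 = 0: r = r^2 mod 31 = 13^2 = 14
  bit 2 = 1: r = r^2 * 13 mod 31 = 14^2 * 13 = 10*13 = 6
  bit 3 = 1: r = r^2 * 13 mod 31 = 6^2 * 13 = 5*13 = 3
  -> B = 3
s = B^a = 3^16 mod 31  (bits of 16 = 10000)
  bit 0 = 1: r = r^2 * 3 mod 31 = 1^2 * 3 = 1*3 = 3
  bit 1 = 0: r = r^2 mod 31 = 3^2 = 9
  bit 2 = 0: r = r^2 mod 31 = 9^2 = 19
  bit 3 = 0: r = r^2 mod 31 = 19^2 = 20
  bit 4 = 0: r = r^2 mod 31 = 20^2 = 28
  -> s = B^a = 28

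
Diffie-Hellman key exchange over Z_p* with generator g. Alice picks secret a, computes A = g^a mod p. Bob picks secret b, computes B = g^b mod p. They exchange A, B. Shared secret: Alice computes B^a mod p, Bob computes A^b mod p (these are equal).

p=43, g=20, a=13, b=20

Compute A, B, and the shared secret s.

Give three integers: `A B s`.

Answer: 19 15 9

Derivation:
A = 20^13 mod 43  (bits of 13 = 1101)
  bit 0 = 1: r = r^2 * 20 mod 43 = 1^2 * 20 = 1*20 = 20
  bit 1 = 1: r = r^2 * 20 mod 43 = 20^2 * 20 = 13*20 = 2
  bit 2 = 0: r = r^2 mod 43 = 2^2 = 4
  bit 3 = 1: r = r^2 * 20 mod 43 = 4^2 * 20 = 16*20 = 19
  -> A = 19
B = 20^20 mod 43  (bits of 20 = 10100)
  bit 0 = 1: r = r^2 * 20 mod 43 = 1^2 * 20 = 1*20 = 20
  bit 1 = 0: r = r^2 mod 43 = 20^2 = 13
  bit 2 = 1: r = r^2 * 20 mod 43 = 13^2 * 20 = 40*20 = 26
  bit 3 = 0: r = r^2 mod 43 = 26^2 = 31
  bit 4 = 0: r = r^2 mod 43 = 31^2 = 15
  -> B = 15
s = B^a = 15^13 mod 43  (bits of 13 = 1101)
  bit 0 = 1: r = r^2 * 15 mod 43 = 1^2 * 15 = 1*15 = 15
  bit 1 = 1: r = r^2 * 15 mod 43 = 15^2 * 15 = 10*15 = 21
  bit 2 = 0: r = r^2 mod 43 = 21^2 = 11
  bit 3 = 1: r = r^2 * 15 mod 43 = 11^2 * 15 = 35*15 = 9
  -> s = B^a = 9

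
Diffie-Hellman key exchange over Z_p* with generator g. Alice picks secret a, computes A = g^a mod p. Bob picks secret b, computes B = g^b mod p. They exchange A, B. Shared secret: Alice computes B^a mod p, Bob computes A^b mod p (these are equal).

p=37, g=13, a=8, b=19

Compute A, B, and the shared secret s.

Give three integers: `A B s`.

A = 13^8 mod 37  (bits of 8 = 1000)
  bit 0 = 1: r = r^2 * 13 mod 37 = 1^2 * 13 = 1*13 = 13
  bit 1 = 0: r = r^2 mod 37 = 13^2 = 21
  bit 2 = 0: r = r^2 mod 37 = 21^2 = 34
  bit 3 = 0: r = r^2 mod 37 = 34^2 = 9
  -> A = 9
B = 13^19 mod 37  (bits of 19 = 10011)
  bit 0 = 1: r = r^2 * 13 mod 37 = 1^2 * 13 = 1*13 = 13
  bit 1 = 0: r = r^2 mod 37 = 13^2 = 21
  bit 2 = 0: r = r^2 mod 37 = 21^2 = 34
  bit 3 = 1: r = r^2 * 13 mod 37 = 34^2 * 13 = 9*13 = 6
  bit 4 = 1: r = r^2 * 13 mod 37 = 6^2 * 13 = 36*13 = 24
  -> B = 24
s = B^a = 24^8 mod 37  (bits of 8 = 1000)
  bit 0 = 1: r = r^2 * 24 mod 37 = 1^2 * 24 = 1*24 = 24
  bit 1 = 0: r = r^2 mod 37 = 24^2 = 21
  bit 2 = 0: r = r^2 mod 37 = 21^2 = 34
  bit 3 = 0: r = r^2 mod 37 = 34^2 = 9
  -> s = B^a = 9

Answer: 9 24 9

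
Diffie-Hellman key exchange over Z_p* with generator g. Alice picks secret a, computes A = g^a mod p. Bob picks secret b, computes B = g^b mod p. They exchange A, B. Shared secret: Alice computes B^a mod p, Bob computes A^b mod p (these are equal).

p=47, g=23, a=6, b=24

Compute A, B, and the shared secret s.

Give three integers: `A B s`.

Answer: 36 24 36

Derivation:
A = 23^6 mod 47  (bits of 6 = 110)
  bit 0 = 1: r = r^2 * 23 mod 47 = 1^2 * 23 = 1*23 = 23
  bit 1 = 1: r = r^2 * 23 mod 47 = 23^2 * 23 = 12*23 = 41
  bit 2 = 0: r = r^2 mod 47 = 41^2 = 36
  -> A = 36
B = 23^24 mod 47  (bits of 24 = 11000)
  bit 0 = 1: r = r^2 * 23 mod 47 = 1^2 * 23 = 1*23 = 23
  bit 1 = 1: r = r^2 * 23 mod 47 = 23^2 * 23 = 12*23 = 41
  bit 2 = 0: r = r^2 mod 47 = 41^2 = 36
  bit 3 = 0: r = r^2 mod 47 = 36^2 = 27
  bit 4 = 0: r = r^2 mod 47 = 27^2 = 24
  -> B = 24
s = B^a = 24^6 mod 47  (bits of 6 = 110)
  bit 0 = 1: r = r^2 * 24 mod 47 = 1^2 * 24 = 1*24 = 24
  bit 1 = 1: r = r^2 * 24 mod 47 = 24^2 * 24 = 12*24 = 6
  bit 2 = 0: r = r^2 mod 47 = 6^2 = 36
  -> s = B^a = 36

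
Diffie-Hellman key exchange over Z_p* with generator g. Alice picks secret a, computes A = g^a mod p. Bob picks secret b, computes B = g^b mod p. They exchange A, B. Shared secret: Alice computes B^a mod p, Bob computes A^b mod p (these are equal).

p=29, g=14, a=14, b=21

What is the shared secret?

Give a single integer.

Answer: 28

Derivation:
A = 14^14 mod 29  (bits of 14 = 1110)
  bit 0 = 1: r = r^2 * 14 mod 29 = 1^2 * 14 = 1*14 = 14
  bit 1 = 1: r = r^2 * 14 mod 29 = 14^2 * 14 = 22*14 = 18
  bit 2 = 1: r = r^2 * 14 mod 29 = 18^2 * 14 = 5*14 = 12
  bit 3 = 0: r = r^2 mod 29 = 12^2 = 28
  -> A = 28
B = 14^21 mod 29  (bits of 21 = 10101)
  bit 0 = 1: r = r^2 * 14 mod 29 = 1^2 * 14 = 1*14 = 14
  bit 1 = 0: r = r^2 mod 29 = 14^2 = 22
  bit 2 = 1: r = r^2 * 14 mod 29 = 22^2 * 14 = 20*14 = 19
  bit 3 = 0: r = r^2 mod 29 = 19^2 = 13
  bit 4 = 1: r = r^2 * 14 mod 29 = 13^2 * 14 = 24*14 = 17
  -> B = 17
s = B^a = 17^14 mod 29  (bits of 14 = 1110)
  bit 0 = 1: r = r^2 * 17 mod 29 = 1^2 * 17 = 1*17 = 17
  bit 1 = 1: r = r^2 * 17 mod 29 = 17^2 * 17 = 28*17 = 12
  bit 2 = 1: r = r^2 * 17 mod 29 = 12^2 * 17 = 28*17 = 12
  bit 3 = 0: r = r^2 mod 29 = 12^2 = 28
  -> s = B^a = 28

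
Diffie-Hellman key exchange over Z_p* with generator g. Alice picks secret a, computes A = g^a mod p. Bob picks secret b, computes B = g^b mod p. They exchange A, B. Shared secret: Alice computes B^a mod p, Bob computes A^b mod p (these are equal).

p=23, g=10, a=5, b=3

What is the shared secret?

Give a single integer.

A = 10^5 mod 23  (bits of 5 = 101)
  bit 0 = 1: r = r^2 * 10 mod 23 = 1^2 * 10 = 1*10 = 10
  bit 1 = 0: r = r^2 mod 23 = 10^2 = 8
  bit 2 = 1: r = r^2 * 10 mod 23 = 8^2 * 10 = 18*10 = 19
  -> A = 19
B = 10^3 mod 23  (bits of 3 = 11)
  bit 0 = 1: r = r^2 * 10 mod 23 = 1^2 * 10 = 1*10 = 10
  bit 1 = 1: r = r^2 * 10 mod 23 = 10^2 * 10 = 8*10 = 11
  -> B = 11
s = B^a = 11^5 mod 23  (bits of 5 = 101)
  bit 0 = 1: r = r^2 * 11 mod 23 = 1^2 * 11 = 1*11 = 11
  bit 1 = 0: r = r^2 mod 23 = 11^2 = 6
  bit 2 = 1: r = r^2 * 11 mod 23 = 6^2 * 11 = 13*11 = 5
  -> s = B^a = 5

Answer: 5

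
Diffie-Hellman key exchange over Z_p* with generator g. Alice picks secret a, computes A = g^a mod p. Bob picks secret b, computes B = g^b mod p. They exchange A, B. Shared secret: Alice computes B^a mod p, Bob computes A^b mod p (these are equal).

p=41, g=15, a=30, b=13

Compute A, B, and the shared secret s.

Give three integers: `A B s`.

A = 15^30 mod 41  (bits of 30 = 11110)
  bit 0 = 1: r = r^2 * 15 mod 41 = 1^2 * 15 = 1*15 = 15
  bit 1 = 1: r = r^2 * 15 mod 41 = 15^2 * 15 = 20*15 = 13
  bit 2 = 1: r = r^2 * 15 mod 41 = 13^2 * 15 = 5*15 = 34
  bit 3 = 1: r = r^2 * 15 mod 41 = 34^2 * 15 = 8*15 = 38
  bit 4 = 0: r = r^2 mod 41 = 38^2 = 9
  -> A = 9
B = 15^13 mod 41  (bits of 13 = 1101)
  bit 0 = 1: r = r^2 * 15 mod 41 = 1^2 * 15 = 1*15 = 15
  bit 1 = 1: r = r^2 * 15 mod 41 = 15^2 * 15 = 20*15 = 13
  bit 2 = 0: r = r^2 mod 41 = 13^2 = 5
  bit 3 = 1: r = r^2 * 15 mod 41 = 5^2 * 15 = 25*15 = 6
  -> B = 6
s = B^a = 6^30 mod 41  (bits of 30 = 11110)
  bit 0 = 1: r = r^2 * 6 mod 41 = 1^2 * 6 = 1*6 = 6
  bit 1 = 1: r = r^2 * 6 mod 41 = 6^2 * 6 = 36*6 = 11
  bit 2 = 1: r = r^2 * 6 mod 41 = 11^2 * 6 = 39*6 = 29
  bit 3 = 1: r = r^2 * 6 mod 41 = 29^2 * 6 = 21*6 = 3
  bit 4 = 0: r = r^2 mod 41 = 3^2 = 9
  -> s = B^a = 9

Answer: 9 6 9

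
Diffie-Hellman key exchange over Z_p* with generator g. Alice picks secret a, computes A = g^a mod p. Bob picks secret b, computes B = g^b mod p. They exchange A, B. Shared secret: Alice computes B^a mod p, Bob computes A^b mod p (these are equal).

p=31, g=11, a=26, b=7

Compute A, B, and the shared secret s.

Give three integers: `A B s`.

A = 11^26 mod 31  (bits of 26 = 11010)
  bit 0 = 1: r = r^2 * 11 mod 31 = 1^2 * 11 = 1*11 = 11
  bit 1 = 1: r = r^2 * 11 mod 31 = 11^2 * 11 = 28*11 = 29
  bit 2 = 0: r = r^2 mod 31 = 29^2 = 4
  bit 3 = 1: r = r^2 * 11 mod 31 = 4^2 * 11 = 16*11 = 21
  bit 4 = 0: r = r^2 mod 31 = 21^2 = 7
  -> A = 7
B = 11^7 mod 31  (bits of 7 = 111)
  bit 0 = 1: r = r^2 * 11 mod 31 = 1^2 * 11 = 1*11 = 11
  bit 1 = 1: r = r^2 * 11 mod 31 = 11^2 * 11 = 28*11 = 29
  bit 2 = 1: r = r^2 * 11 mod 31 = 29^2 * 11 = 4*11 = 13
  -> B = 13
s = B^a = 13^26 mod 31  (bits of 26 = 11010)
  bit 0 = 1: r = r^2 * 13 mod 31 = 1^2 * 13 = 1*13 = 13
  bit 1 = 1: r = r^2 * 13 mod 31 = 13^2 * 13 = 14*13 = 27
  bit 2 = 0: r = r^2 mod 31 = 27^2 = 16
  bit 3 = 1: r = r^2 * 13 mod 31 = 16^2 * 13 = 8*13 = 11
  bit 4 = 0: r = r^2 mod 31 = 11^2 = 28
  -> s = B^a = 28

Answer: 7 13 28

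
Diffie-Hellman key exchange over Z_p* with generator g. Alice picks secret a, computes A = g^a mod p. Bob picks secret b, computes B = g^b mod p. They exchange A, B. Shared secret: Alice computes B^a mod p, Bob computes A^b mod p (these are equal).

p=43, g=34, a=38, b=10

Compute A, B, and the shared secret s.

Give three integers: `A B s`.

Answer: 31 14 38

Derivation:
A = 34^38 mod 43  (bits of 38 = 100110)
  bit 0 = 1: r = r^2 * 34 mod 43 = 1^2 * 34 = 1*34 = 34
  bit 1 = 0: r = r^2 mod 43 = 34^2 = 38
  bit 2 = 0: r = r^2 mod 43 = 38^2 = 25
  bit 3 = 1: r = r^2 * 34 mod 43 = 25^2 * 34 = 23*34 = 8
  bit 4 = 1: r = r^2 * 34 mod 43 = 8^2 * 34 = 21*34 = 26
  bit 5 = 0: r = r^2 mod 43 = 26^2 = 31
  -> A = 31
B = 34^10 mod 43  (bits of 10 = 1010)
  bit 0 = 1: r = r^2 * 34 mod 43 = 1^2 * 34 = 1*34 = 34
  bit 1 = 0: r = r^2 mod 43 = 34^2 = 38
  bit 2 = 1: r = r^2 * 34 mod 43 = 38^2 * 34 = 25*34 = 33
  bit 3 = 0: r = r^2 mod 43 = 33^2 = 14
  -> B = 14
s = B^a = 14^38 mod 43  (bits of 38 = 100110)
  bit 0 = 1: r = r^2 * 14 mod 43 = 1^2 * 14 = 1*14 = 14
  bit 1 = 0: r = r^2 mod 43 = 14^2 = 24
  bit 2 = 0: r = r^2 mod 43 = 24^2 = 17
  bit 3 = 1: r = r^2 * 14 mod 43 = 17^2 * 14 = 31*14 = 4
  bit 4 = 1: r = r^2 * 14 mod 43 = 4^2 * 14 = 16*14 = 9
  bit 5 = 0: r = r^2 mod 43 = 9^2 = 38
  -> s = B^a = 38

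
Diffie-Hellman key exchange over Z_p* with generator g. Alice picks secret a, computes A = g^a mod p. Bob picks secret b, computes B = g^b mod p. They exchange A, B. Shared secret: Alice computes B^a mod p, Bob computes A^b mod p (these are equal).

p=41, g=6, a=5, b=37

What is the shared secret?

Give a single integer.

A = 6^5 mod 41  (bits of 5 = 101)
  bit 0 = 1: r = r^2 * 6 mod 41 = 1^2 * 6 = 1*6 = 6
  bit 1 = 0: r = r^2 mod 41 = 6^2 = 36
  bit 2 = 1: r = r^2 * 6 mod 41 = 36^2 * 6 = 25*6 = 27
  -> A = 27
B = 6^37 mod 41  (bits of 37 = 100101)
  bit 0 = 1: r = r^2 * 6 mod 41 = 1^2 * 6 = 1*6 = 6
  bit 1 = 0: r = r^2 mod 41 = 6^2 = 36
  bit 2 = 0: r = r^2 mod 41 = 36^2 = 25
  bit 3 = 1: r = r^2 * 6 mod 41 = 25^2 * 6 = 10*6 = 19
  bit 4 = 0: r = r^2 mod 41 = 19^2 = 33
  bit 5 = 1: r = r^2 * 6 mod 41 = 33^2 * 6 = 23*6 = 15
  -> B = 15
s = B^a = 15^5 mod 41  (bits of 5 = 101)
  bit 0 = 1: r = r^2 * 15 mod 41 = 1^2 * 15 = 1*15 = 15
  bit 1 = 0: r = r^2 mod 41 = 15^2 = 20
  bit 2 = 1: r = r^2 * 15 mod 41 = 20^2 * 15 = 31*15 = 14
  -> s = B^a = 14

Answer: 14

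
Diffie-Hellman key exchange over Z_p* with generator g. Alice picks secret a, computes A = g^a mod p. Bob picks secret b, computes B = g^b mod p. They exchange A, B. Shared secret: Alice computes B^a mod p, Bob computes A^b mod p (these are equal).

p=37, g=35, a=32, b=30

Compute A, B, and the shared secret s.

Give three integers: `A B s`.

A = 35^32 mod 37  (bits of 32 = 100000)
  bit 0 = 1: r = r^2 * 35 mod 37 = 1^2 * 35 = 1*35 = 35
  bit 1 = 0: r = r^2 mod 37 = 35^2 = 4
  bit 2 = 0: r = r^2 mod 37 = 4^2 = 16
  bit 3 = 0: r = r^2 mod 37 = 16^2 = 34
  bit 4 = 0: r = r^2 mod 37 = 34^2 = 9
  bit 5 = 0: r = r^2 mod 37 = 9^2 = 7
  -> A = 7
B = 35^30 mod 37  (bits of 30 = 11110)
  bit 0 = 1: r = r^2 * 35 mod 37 = 1^2 * 35 = 1*35 = 35
  bit 1 = 1: r = r^2 * 35 mod 37 = 35^2 * 35 = 4*35 = 29
  bit 2 = 1: r = r^2 * 35 mod 37 = 29^2 * 35 = 27*35 = 20
  bit 3 = 1: r = r^2 * 35 mod 37 = 20^2 * 35 = 30*35 = 14
  bit 4 = 0: r = r^2 mod 37 = 14^2 = 11
  -> B = 11
s = B^a = 11^32 mod 37  (bits of 32 = 100000)
  bit 0 = 1: r = r^2 * 11 mod 37 = 1^2 * 11 = 1*11 = 11
  bit 1 = 0: r = r^2 mod 37 = 11^2 = 10
  bit 2 = 0: r = r^2 mod 37 = 10^2 = 26
  bit 3 = 0: r = r^2 mod 37 = 26^2 = 10
  bit 4 = 0: r = r^2 mod 37 = 10^2 = 26
  bit 5 = 0: r = r^2 mod 37 = 26^2 = 10
  -> s = B^a = 10

Answer: 7 11 10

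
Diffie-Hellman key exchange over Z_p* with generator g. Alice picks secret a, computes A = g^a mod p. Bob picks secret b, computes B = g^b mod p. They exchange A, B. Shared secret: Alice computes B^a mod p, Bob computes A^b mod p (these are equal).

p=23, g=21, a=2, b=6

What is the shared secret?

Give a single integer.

A = 21^2 mod 23  (bits of 2 = 10)
  bit 0 = 1: r = r^2 * 21 mod 23 = 1^2 * 21 = 1*21 = 21
  bit 1 = 0: r = r^2 mod 23 = 21^2 = 4
  -> A = 4
B = 21^6 mod 23  (bits of 6 = 110)
  bit 0 = 1: r = r^2 * 21 mod 23 = 1^2 * 21 = 1*21 = 21
  bit 1 = 1: r = r^2 * 21 mod 23 = 21^2 * 21 = 4*21 = 15
  bit 2 = 0: r = r^2 mod 23 = 15^2 = 18
  -> B = 18
s = B^a = 18^2 mod 23  (bits of 2 = 10)
  bit 0 = 1: r = r^2 * 18 mod 23 = 1^2 * 18 = 1*18 = 18
  bit 1 = 0: r = r^2 mod 23 = 18^2 = 2
  -> s = B^a = 2

Answer: 2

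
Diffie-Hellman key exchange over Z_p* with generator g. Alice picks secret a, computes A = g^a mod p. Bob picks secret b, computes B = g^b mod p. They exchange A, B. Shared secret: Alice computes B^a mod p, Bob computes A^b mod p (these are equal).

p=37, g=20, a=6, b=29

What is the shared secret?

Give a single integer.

Answer: 11

Derivation:
A = 20^6 mod 37  (bits of 6 = 110)
  bit 0 = 1: r = r^2 * 20 mod 37 = 1^2 * 20 = 1*20 = 20
  bit 1 = 1: r = r^2 * 20 mod 37 = 20^2 * 20 = 30*20 = 8
  bit 2 = 0: r = r^2 mod 37 = 8^2 = 27
  -> A = 27
B = 20^29 mod 37  (bits of 29 = 11101)
  bit 0 = 1: r = r^2 * 20 mod 37 = 1^2 * 20 = 1*20 = 20
  bit 1 = 1: r = r^2 * 20 mod 37 = 20^2 * 20 = 30*20 = 8
  bit 2 = 1: r = r^2 * 20 mod 37 = 8^2 * 20 = 27*20 = 22
  bit 3 = 0: r = r^2 mod 37 = 22^2 = 3
  bit 4 = 1: r = r^2 * 20 mod 37 = 3^2 * 20 = 9*20 = 32
  -> B = 32
s = B^a = 32^6 mod 37  (bits of 6 = 110)
  bit 0 = 1: r = r^2 * 32 mod 37 = 1^2 * 32 = 1*32 = 32
  bit 1 = 1: r = r^2 * 32 mod 37 = 32^2 * 32 = 25*32 = 23
  bit 2 = 0: r = r^2 mod 37 = 23^2 = 11
  -> s = B^a = 11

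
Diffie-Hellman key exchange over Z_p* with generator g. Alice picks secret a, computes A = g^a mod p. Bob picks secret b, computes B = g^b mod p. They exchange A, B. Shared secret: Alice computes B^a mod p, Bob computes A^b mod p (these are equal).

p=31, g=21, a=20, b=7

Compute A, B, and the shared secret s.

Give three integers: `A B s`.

Answer: 25 11 25

Derivation:
A = 21^20 mod 31  (bits of 20 = 10100)
  bit 0 = 1: r = r^2 * 21 mod 31 = 1^2 * 21 = 1*21 = 21
  bit 1 = 0: r = r^2 mod 31 = 21^2 = 7
  bit 2 = 1: r = r^2 * 21 mod 31 = 7^2 * 21 = 18*21 = 6
  bit 3 = 0: r = r^2 mod 31 = 6^2 = 5
  bit 4 = 0: r = r^2 mod 31 = 5^2 = 25
  -> A = 25
B = 21^7 mod 31  (bits of 7 = 111)
  bit 0 = 1: r = r^2 * 21 mod 31 = 1^2 * 21 = 1*21 = 21
  bit 1 = 1: r = r^2 * 21 mod 31 = 21^2 * 21 = 7*21 = 23
  bit 2 = 1: r = r^2 * 21 mod 31 = 23^2 * 21 = 2*21 = 11
  -> B = 11
s = B^a = 11^20 mod 31  (bits of 20 = 10100)
  bit 0 = 1: r = r^2 * 11 mod 31 = 1^2 * 11 = 1*11 = 11
  bit 1 = 0: r = r^2 mod 31 = 11^2 = 28
  bit 2 = 1: r = r^2 * 11 mod 31 = 28^2 * 11 = 9*11 = 6
  bit 3 = 0: r = r^2 mod 31 = 6^2 = 5
  bit 4 = 0: r = r^2 mod 31 = 5^2 = 25
  -> s = B^a = 25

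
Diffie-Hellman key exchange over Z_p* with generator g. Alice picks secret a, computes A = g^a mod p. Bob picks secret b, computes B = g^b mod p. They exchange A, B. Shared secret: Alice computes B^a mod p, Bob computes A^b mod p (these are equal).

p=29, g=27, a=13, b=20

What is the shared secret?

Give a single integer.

A = 27^13 mod 29  (bits of 13 = 1101)
  bit 0 = 1: r = r^2 * 27 mod 29 = 1^2 * 27 = 1*27 = 27
  bit 1 = 1: r = r^2 * 27 mod 29 = 27^2 * 27 = 4*27 = 21
  bit 2 = 0: r = r^2 mod 29 = 21^2 = 6
  bit 3 = 1: r = r^2 * 27 mod 29 = 6^2 * 27 = 7*27 = 15
  -> A = 15
B = 27^20 mod 29  (bits of 20 = 10100)
  bit 0 = 1: r = r^2 * 27 mod 29 = 1^2 * 27 = 1*27 = 27
  bit 1 = 0: r = r^2 mod 29 = 27^2 = 4
  bit 2 = 1: r = r^2 * 27 mod 29 = 4^2 * 27 = 16*27 = 26
  bit 3 = 0: r = r^2 mod 29 = 26^2 = 9
  bit 4 = 0: r = r^2 mod 29 = 9^2 = 23
  -> B = 23
s = B^a = 23^13 mod 29  (bits of 13 = 1101)
  bit 0 = 1: r = r^2 * 23 mod 29 = 1^2 * 23 = 1*23 = 23
  bit 1 = 1: r = r^2 * 23 mod 29 = 23^2 * 23 = 7*23 = 16
  bit 2 = 0: r = r^2 mod 29 = 16^2 = 24
  bit 3 = 1: r = r^2 * 23 mod 29 = 24^2 * 23 = 25*23 = 24
  -> s = B^a = 24

Answer: 24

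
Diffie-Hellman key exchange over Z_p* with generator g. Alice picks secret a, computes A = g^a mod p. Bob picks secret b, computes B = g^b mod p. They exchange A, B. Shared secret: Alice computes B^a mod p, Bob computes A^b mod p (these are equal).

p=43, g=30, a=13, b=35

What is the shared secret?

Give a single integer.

A = 30^13 mod 43  (bits of 13 = 1101)
  bit 0 = 1: r = r^2 * 30 mod 43 = 1^2 * 30 = 1*30 = 30
  bit 1 = 1: r = r^2 * 30 mod 43 = 30^2 * 30 = 40*30 = 39
  bit 2 = 0: r = r^2 mod 43 = 39^2 = 16
  bit 3 = 1: r = r^2 * 30 mod 43 = 16^2 * 30 = 41*30 = 26
  -> A = 26
B = 30^35 mod 43  (bits of 35 = 100011)
  bit 0 = 1: r = r^2 * 30 mod 43 = 1^2 * 30 = 1*30 = 30
  bit 1 = 0: r = r^2 mod 43 = 30^2 = 40
  bit 2 = 0: r = r^2 mod 43 = 40^2 = 9
  bit 3 = 0: r = r^2 mod 43 = 9^2 = 38
  bit 4 = 1: r = r^2 * 30 mod 43 = 38^2 * 30 = 25*30 = 19
  bit 5 = 1: r = r^2 * 30 mod 43 = 19^2 * 30 = 17*30 = 37
  -> B = 37
s = B^a = 37^13 mod 43  (bits of 13 = 1101)
  bit 0 = 1: r = r^2 * 37 mod 43 = 1^2 * 37 = 1*37 = 37
  bit 1 = 1: r = r^2 * 37 mod 43 = 37^2 * 37 = 36*37 = 42
  bit 2 = 0: r = r^2 mod 43 = 42^2 = 1
  bit 3 = 1: r = r^2 * 37 mod 43 = 1^2 * 37 = 1*37 = 37
  -> s = B^a = 37

Answer: 37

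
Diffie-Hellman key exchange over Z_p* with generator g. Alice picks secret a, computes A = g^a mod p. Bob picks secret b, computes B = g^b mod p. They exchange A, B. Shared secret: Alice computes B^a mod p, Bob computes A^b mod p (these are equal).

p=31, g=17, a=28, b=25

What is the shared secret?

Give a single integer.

A = 17^28 mod 31  (bits of 28 = 11100)
  bit 0 = 1: r = r^2 * 17 mod 31 = 1^2 * 17 = 1*17 = 17
  bit 1 = 1: r = r^2 * 17 mod 31 = 17^2 * 17 = 10*17 = 15
  bit 2 = 1: r = r^2 * 17 mod 31 = 15^2 * 17 = 8*17 = 12
  bit 3 = 0: r = r^2 mod 31 = 12^2 = 20
  bit 4 = 0: r = r^2 mod 31 = 20^2 = 28
  -> A = 28
B = 17^25 mod 31  (bits of 25 = 11001)
  bit 0 = 1: r = r^2 * 17 mod 31 = 1^2 * 17 = 1*17 = 17
  bit 1 = 1: r = r^2 * 17 mod 31 = 17^2 * 17 = 10*17 = 15
  bit 2 = 0: r = r^2 mod 31 = 15^2 = 8
  bit 3 = 0: r = r^2 mod 31 = 8^2 = 2
  bit 4 = 1: r = r^2 * 17 mod 31 = 2^2 * 17 = 4*17 = 6
  -> B = 6
s = B^a = 6^28 mod 31  (bits of 28 = 11100)
  bit 0 = 1: r = r^2 * 6 mod 31 = 1^2 * 6 = 1*6 = 6
  bit 1 = 1: r = r^2 * 6 mod 31 = 6^2 * 6 = 5*6 = 30
  bit 2 = 1: r = r^2 * 6 mod 31 = 30^2 * 6 = 1*6 = 6
  bit 3 = 0: r = r^2 mod 31 = 6^2 = 5
  bit 4 = 0: r = r^2 mod 31 = 5^2 = 25
  -> s = B^a = 25

Answer: 25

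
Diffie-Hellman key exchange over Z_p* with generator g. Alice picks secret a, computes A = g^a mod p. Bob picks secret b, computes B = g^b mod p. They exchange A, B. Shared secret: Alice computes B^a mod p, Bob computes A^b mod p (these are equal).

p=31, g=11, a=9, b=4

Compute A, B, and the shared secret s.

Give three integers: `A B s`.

Answer: 23 9 4

Derivation:
A = 11^9 mod 31  (bits of 9 = 1001)
  bit 0 = 1: r = r^2 * 11 mod 31 = 1^2 * 11 = 1*11 = 11
  bit 1 = 0: r = r^2 mod 31 = 11^2 = 28
  bit 2 = 0: r = r^2 mod 31 = 28^2 = 9
  bit 3 = 1: r = r^2 * 11 mod 31 = 9^2 * 11 = 19*11 = 23
  -> A = 23
B = 11^4 mod 31  (bits of 4 = 100)
  bit 0 = 1: r = r^2 * 11 mod 31 = 1^2 * 11 = 1*11 = 11
  bit 1 = 0: r = r^2 mod 31 = 11^2 = 28
  bit 2 = 0: r = r^2 mod 31 = 28^2 = 9
  -> B = 9
s = B^a = 9^9 mod 31  (bits of 9 = 1001)
  bit 0 = 1: r = r^2 * 9 mod 31 = 1^2 * 9 = 1*9 = 9
  bit 1 = 0: r = r^2 mod 31 = 9^2 = 19
  bit 2 = 0: r = r^2 mod 31 = 19^2 = 20
  bit 3 = 1: r = r^2 * 9 mod 31 = 20^2 * 9 = 28*9 = 4
  -> s = B^a = 4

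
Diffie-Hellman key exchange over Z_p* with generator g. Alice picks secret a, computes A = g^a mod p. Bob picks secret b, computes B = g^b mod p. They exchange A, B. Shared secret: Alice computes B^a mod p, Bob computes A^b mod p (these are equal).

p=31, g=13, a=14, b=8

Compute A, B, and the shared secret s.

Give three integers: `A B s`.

Answer: 19 7 9

Derivation:
A = 13^14 mod 31  (bits of 14 = 1110)
  bit 0 = 1: r = r^2 * 13 mod 31 = 1^2 * 13 = 1*13 = 13
  bit 1 = 1: r = r^2 * 13 mod 31 = 13^2 * 13 = 14*13 = 27
  bit 2 = 1: r = r^2 * 13 mod 31 = 27^2 * 13 = 16*13 = 22
  bit 3 = 0: r = r^2 mod 31 = 22^2 = 19
  -> A = 19
B = 13^8 mod 31  (bits of 8 = 1000)
  bit 0 = 1: r = r^2 * 13 mod 31 = 1^2 * 13 = 1*13 = 13
  bit 1 = 0: r = r^2 mod 31 = 13^2 = 14
  bit 2 = 0: r = r^2 mod 31 = 14^2 = 10
  bit 3 = 0: r = r^2 mod 31 = 10^2 = 7
  -> B = 7
s = B^a = 7^14 mod 31  (bits of 14 = 1110)
  bit 0 = 1: r = r^2 * 7 mod 31 = 1^2 * 7 = 1*7 = 7
  bit 1 = 1: r = r^2 * 7 mod 31 = 7^2 * 7 = 18*7 = 2
  bit 2 = 1: r = r^2 * 7 mod 31 = 2^2 * 7 = 4*7 = 28
  bit 3 = 0: r = r^2 mod 31 = 28^2 = 9
  -> s = B^a = 9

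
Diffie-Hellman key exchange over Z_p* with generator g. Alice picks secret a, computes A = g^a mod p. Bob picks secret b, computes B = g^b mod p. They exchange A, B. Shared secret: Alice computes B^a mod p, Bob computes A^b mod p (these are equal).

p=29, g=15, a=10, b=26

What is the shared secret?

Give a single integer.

A = 15^10 mod 29  (bits of 10 = 1010)
  bit 0 = 1: r = r^2 * 15 mod 29 = 1^2 * 15 = 1*15 = 15
  bit 1 = 0: r = r^2 mod 29 = 15^2 = 22
  bit 2 = 1: r = r^2 * 15 mod 29 = 22^2 * 15 = 20*15 = 10
  bit 3 = 0: r = r^2 mod 29 = 10^2 = 13
  -> A = 13
B = 15^26 mod 29  (bits of 26 = 11010)
  bit 0 = 1: r = r^2 * 15 mod 29 = 1^2 * 15 = 1*15 = 15
  bit 1 = 1: r = r^2 * 15 mod 29 = 15^2 * 15 = 22*15 = 11
  bit 2 = 0: r = r^2 mod 29 = 11^2 = 5
  bit 3 = 1: r = r^2 * 15 mod 29 = 5^2 * 15 = 25*15 = 27
  bit 4 = 0: r = r^2 mod 29 = 27^2 = 4
  -> B = 4
s = B^a = 4^10 mod 29  (bits of 10 = 1010)
  bit 0 = 1: r = r^2 * 4 mod 29 = 1^2 * 4 = 1*4 = 4
  bit 1 = 0: r = r^2 mod 29 = 4^2 = 16
  bit 2 = 1: r = r^2 * 4 mod 29 = 16^2 * 4 = 24*4 = 9
  bit 3 = 0: r = r^2 mod 29 = 9^2 = 23
  -> s = B^a = 23

Answer: 23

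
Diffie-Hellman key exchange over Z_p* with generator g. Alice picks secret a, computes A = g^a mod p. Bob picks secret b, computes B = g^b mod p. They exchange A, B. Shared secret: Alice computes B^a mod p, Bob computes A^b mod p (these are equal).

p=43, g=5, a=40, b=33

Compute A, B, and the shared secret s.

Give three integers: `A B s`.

A = 5^40 mod 43  (bits of 40 = 101000)
  bit 0 = 1: r = r^2 * 5 mod 43 = 1^2 * 5 = 1*5 = 5
  bit 1 = 0: r = r^2 mod 43 = 5^2 = 25
  bit 2 = 1: r = r^2 * 5 mod 43 = 25^2 * 5 = 23*5 = 29
  bit 3 = 0: r = r^2 mod 43 = 29^2 = 24
  bit 4 = 0: r = r^2 mod 43 = 24^2 = 17
  bit 5 = 0: r = r^2 mod 43 = 17^2 = 31
  -> A = 31
B = 5^33 mod 43  (bits of 33 = 100001)
  bit 0 = 1: r = r^2 * 5 mod 43 = 1^2 * 5 = 1*5 = 5
  bit 1 = 0: r = r^2 mod 43 = 5^2 = 25
  bit 2 = 0: r = r^2 mod 43 = 25^2 = 23
  bit 3 = 0: r = r^2 mod 43 = 23^2 = 13
  bit 4 = 0: r = r^2 mod 43 = 13^2 = 40
  bit 5 = 1: r = r^2 * 5 mod 43 = 40^2 * 5 = 9*5 = 2
  -> B = 2
s = B^a = 2^40 mod 43  (bits of 40 = 101000)
  bit 0 = 1: r = r^2 * 2 mod 43 = 1^2 * 2 = 1*2 = 2
  bit 1 = 0: r = r^2 mod 43 = 2^2 = 4
  bit 2 = 1: r = r^2 * 2 mod 43 = 4^2 * 2 = 16*2 = 32
  bit 3 = 0: r = r^2 mod 43 = 32^2 = 35
  bit 4 = 0: r = r^2 mod 43 = 35^2 = 21
  bit 5 = 0: r = r^2 mod 43 = 21^2 = 11
  -> s = B^a = 11

Answer: 31 2 11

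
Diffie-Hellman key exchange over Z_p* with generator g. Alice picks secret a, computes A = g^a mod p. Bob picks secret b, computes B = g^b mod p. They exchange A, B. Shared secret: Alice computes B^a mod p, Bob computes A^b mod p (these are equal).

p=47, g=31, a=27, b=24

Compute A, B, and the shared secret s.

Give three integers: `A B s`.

Answer: 29 16 18

Derivation:
A = 31^27 mod 47  (bits of 27 = 11011)
  bit 0 = 1: r = r^2 * 31 mod 47 = 1^2 * 31 = 1*31 = 31
  bit 1 = 1: r = r^2 * 31 mod 47 = 31^2 * 31 = 21*31 = 40
  bit 2 = 0: r = r^2 mod 47 = 40^2 = 2
  bit 3 = 1: r = r^2 * 31 mod 47 = 2^2 * 31 = 4*31 = 30
  bit 4 = 1: r = r^2 * 31 mod 47 = 30^2 * 31 = 7*31 = 29
  -> A = 29
B = 31^24 mod 47  (bits of 24 = 11000)
  bit 0 = 1: r = r^2 * 31 mod 47 = 1^2 * 31 = 1*31 = 31
  bit 1 = 1: r = r^2 * 31 mod 47 = 31^2 * 31 = 21*31 = 40
  bit 2 = 0: r = r^2 mod 47 = 40^2 = 2
  bit 3 = 0: r = r^2 mod 47 = 2^2 = 4
  bit 4 = 0: r = r^2 mod 47 = 4^2 = 16
  -> B = 16
s = B^a = 16^27 mod 47  (bits of 27 = 11011)
  bit 0 = 1: r = r^2 * 16 mod 47 = 1^2 * 16 = 1*16 = 16
  bit 1 = 1: r = r^2 * 16 mod 47 = 16^2 * 16 = 21*16 = 7
  bit 2 = 0: r = r^2 mod 47 = 7^2 = 2
  bit 3 = 1: r = r^2 * 16 mod 47 = 2^2 * 16 = 4*16 = 17
  bit 4 = 1: r = r^2 * 16 mod 47 = 17^2 * 16 = 7*16 = 18
  -> s = B^a = 18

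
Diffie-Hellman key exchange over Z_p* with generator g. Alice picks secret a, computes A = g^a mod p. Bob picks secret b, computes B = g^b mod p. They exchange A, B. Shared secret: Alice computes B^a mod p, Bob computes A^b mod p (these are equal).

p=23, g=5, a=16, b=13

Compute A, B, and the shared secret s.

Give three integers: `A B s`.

Answer: 3 21 9

Derivation:
A = 5^16 mod 23  (bits of 16 = 10000)
  bit 0 = 1: r = r^2 * 5 mod 23 = 1^2 * 5 = 1*5 = 5
  bit 1 = 0: r = r^2 mod 23 = 5^2 = 2
  bit 2 = 0: r = r^2 mod 23 = 2^2 = 4
  bit 3 = 0: r = r^2 mod 23 = 4^2 = 16
  bit 4 = 0: r = r^2 mod 23 = 16^2 = 3
  -> A = 3
B = 5^13 mod 23  (bits of 13 = 1101)
  bit 0 = 1: r = r^2 * 5 mod 23 = 1^2 * 5 = 1*5 = 5
  bit 1 = 1: r = r^2 * 5 mod 23 = 5^2 * 5 = 2*5 = 10
  bit 2 = 0: r = r^2 mod 23 = 10^2 = 8
  bit 3 = 1: r = r^2 * 5 mod 23 = 8^2 * 5 = 18*5 = 21
  -> B = 21
s = B^a = 21^16 mod 23  (bits of 16 = 10000)
  bit 0 = 1: r = r^2 * 21 mod 23 = 1^2 * 21 = 1*21 = 21
  bit 1 = 0: r = r^2 mod 23 = 21^2 = 4
  bit 2 = 0: r = r^2 mod 23 = 4^2 = 16
  bit 3 = 0: r = r^2 mod 23 = 16^2 = 3
  bit 4 = 0: r = r^2 mod 23 = 3^2 = 9
  -> s = B^a = 9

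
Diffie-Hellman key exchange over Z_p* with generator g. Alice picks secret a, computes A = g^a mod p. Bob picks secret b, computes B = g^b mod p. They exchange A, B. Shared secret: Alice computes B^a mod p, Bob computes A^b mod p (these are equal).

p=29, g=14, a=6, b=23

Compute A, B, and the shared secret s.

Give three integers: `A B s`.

A = 14^6 mod 29  (bits of 6 = 110)
  bit 0 = 1: r = r^2 * 14 mod 29 = 1^2 * 14 = 1*14 = 14
  bit 1 = 1: r = r^2 * 14 mod 29 = 14^2 * 14 = 22*14 = 18
  bit 2 = 0: r = r^2 mod 29 = 18^2 = 5
  -> A = 5
B = 14^23 mod 29  (bits of 23 = 10111)
  bit 0 = 1: r = r^2 * 14 mod 29 = 1^2 * 14 = 1*14 = 14
  bit 1 = 0: r = r^2 mod 29 = 14^2 = 22
  bit 2 = 1: r = r^2 * 14 mod 29 = 22^2 * 14 = 20*14 = 19
  bit 3 = 1: r = r^2 * 14 mod 29 = 19^2 * 14 = 13*14 = 8
  bit 4 = 1: r = r^2 * 14 mod 29 = 8^2 * 14 = 6*14 = 26
  -> B = 26
s = B^a = 26^6 mod 29  (bits of 6 = 110)
  bit 0 = 1: r = r^2 * 26 mod 29 = 1^2 * 26 = 1*26 = 26
  bit 1 = 1: r = r^2 * 26 mod 29 = 26^2 * 26 = 9*26 = 2
  bit 2 = 0: r = r^2 mod 29 = 2^2 = 4
  -> s = B^a = 4

Answer: 5 26 4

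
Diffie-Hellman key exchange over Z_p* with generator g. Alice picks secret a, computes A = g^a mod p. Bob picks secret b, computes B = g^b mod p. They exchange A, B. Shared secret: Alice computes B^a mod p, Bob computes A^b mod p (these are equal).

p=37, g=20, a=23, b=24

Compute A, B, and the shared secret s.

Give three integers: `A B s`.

A = 20^23 mod 37  (bits of 23 = 10111)
  bit 0 = 1: r = r^2 * 20 mod 37 = 1^2 * 20 = 1*20 = 20
  bit 1 = 0: r = r^2 mod 37 = 20^2 = 30
  bit 2 = 1: r = r^2 * 20 mod 37 = 30^2 * 20 = 12*20 = 18
  bit 3 = 1: r = r^2 * 20 mod 37 = 18^2 * 20 = 28*20 = 5
  bit 4 = 1: r = r^2 * 20 mod 37 = 5^2 * 20 = 25*20 = 19
  -> A = 19
B = 20^24 mod 37  (bits of 24 = 11000)
  bit 0 = 1: r = r^2 * 20 mod 37 = 1^2 * 20 = 1*20 = 20
  bit 1 = 1: r = r^2 * 20 mod 37 = 20^2 * 20 = 30*20 = 8
  bit 2 = 0: r = r^2 mod 37 = 8^2 = 27
  bit 3 = 0: r = r^2 mod 37 = 27^2 = 26
  bit 4 = 0: r = r^2 mod 37 = 26^2 = 10
  -> B = 10
s = B^a = 10^23 mod 37  (bits of 23 = 10111)
  bit 0 = 1: r = r^2 * 10 mod 37 = 1^2 * 10 = 1*10 = 10
  bit 1 = 0: r = r^2 mod 37 = 10^2 = 26
  bit 2 = 1: r = r^2 * 10 mod 37 = 26^2 * 10 = 10*10 = 26
  bit 3 = 1: r = r^2 * 10 mod 37 = 26^2 * 10 = 10*10 = 26
  bit 4 = 1: r = r^2 * 10 mod 37 = 26^2 * 10 = 10*10 = 26
  -> s = B^a = 26

Answer: 19 10 26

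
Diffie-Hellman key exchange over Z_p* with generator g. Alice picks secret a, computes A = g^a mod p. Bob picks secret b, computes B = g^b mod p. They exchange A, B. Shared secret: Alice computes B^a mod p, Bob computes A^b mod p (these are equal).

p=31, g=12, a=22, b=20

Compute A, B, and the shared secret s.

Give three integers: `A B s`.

Answer: 7 5 5

Derivation:
A = 12^22 mod 31  (bits of 22 = 10110)
  bit 0 = 1: r = r^2 * 12 mod 31 = 1^2 * 12 = 1*12 = 12
  bit 1 = 0: r = r^2 mod 31 = 12^2 = 20
  bit 2 = 1: r = r^2 * 12 mod 31 = 20^2 * 12 = 28*12 = 26
  bit 3 = 1: r = r^2 * 12 mod 31 = 26^2 * 12 = 25*12 = 21
  bit 4 = 0: r = r^2 mod 31 = 21^2 = 7
  -> A = 7
B = 12^20 mod 31  (bits of 20 = 10100)
  bit 0 = 1: r = r^2 * 12 mod 31 = 1^2 * 12 = 1*12 = 12
  bit 1 = 0: r = r^2 mod 31 = 12^2 = 20
  bit 2 = 1: r = r^2 * 12 mod 31 = 20^2 * 12 = 28*12 = 26
  bit 3 = 0: r = r^2 mod 31 = 26^2 = 25
  bit 4 = 0: r = r^2 mod 31 = 25^2 = 5
  -> B = 5
s = B^a = 5^22 mod 31  (bits of 22 = 10110)
  bit 0 = 1: r = r^2 * 5 mod 31 = 1^2 * 5 = 1*5 = 5
  bit 1 = 0: r = r^2 mod 31 = 5^2 = 25
  bit 2 = 1: r = r^2 * 5 mod 31 = 25^2 * 5 = 5*5 = 25
  bit 3 = 1: r = r^2 * 5 mod 31 = 25^2 * 5 = 5*5 = 25
  bit 4 = 0: r = r^2 mod 31 = 25^2 = 5
  -> s = B^a = 5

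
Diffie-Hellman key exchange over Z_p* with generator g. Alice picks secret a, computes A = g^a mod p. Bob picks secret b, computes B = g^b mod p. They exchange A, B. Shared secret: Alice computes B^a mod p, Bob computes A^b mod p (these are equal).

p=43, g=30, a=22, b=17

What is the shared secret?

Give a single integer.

A = 30^22 mod 43  (bits of 22 = 10110)
  bit 0 = 1: r = r^2 * 30 mod 43 = 1^2 * 30 = 1*30 = 30
  bit 1 = 0: r = r^2 mod 43 = 30^2 = 40
  bit 2 = 1: r = r^2 * 30 mod 43 = 40^2 * 30 = 9*30 = 12
  bit 3 = 1: r = r^2 * 30 mod 43 = 12^2 * 30 = 15*30 = 20
  bit 4 = 0: r = r^2 mod 43 = 20^2 = 13
  -> A = 13
B = 30^17 mod 43  (bits of 17 = 10001)
  bit 0 = 1: r = r^2 * 30 mod 43 = 1^2 * 30 = 1*30 = 30
  bit 1 = 0: r = r^2 mod 43 = 30^2 = 40
  bit 2 = 0: r = r^2 mod 43 = 40^2 = 9
  bit 3 = 0: r = r^2 mod 43 = 9^2 = 38
  bit 4 = 1: r = r^2 * 30 mod 43 = 38^2 * 30 = 25*30 = 19
  -> B = 19
s = B^a = 19^22 mod 43  (bits of 22 = 10110)
  bit 0 = 1: r = r^2 * 19 mod 43 = 1^2 * 19 = 1*19 = 19
  bit 1 = 0: r = r^2 mod 43 = 19^2 = 17
  bit 2 = 1: r = r^2 * 19 mod 43 = 17^2 * 19 = 31*19 = 30
  bit 3 = 1: r = r^2 * 19 mod 43 = 30^2 * 19 = 40*19 = 29
  bit 4 = 0: r = r^2 mod 43 = 29^2 = 24
  -> s = B^a = 24

Answer: 24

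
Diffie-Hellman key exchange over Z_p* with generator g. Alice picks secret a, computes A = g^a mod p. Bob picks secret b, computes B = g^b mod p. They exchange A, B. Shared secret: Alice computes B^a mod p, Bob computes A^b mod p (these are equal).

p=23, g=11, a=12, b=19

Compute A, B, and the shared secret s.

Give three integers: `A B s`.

Answer: 12 15 8

Derivation:
A = 11^12 mod 23  (bits of 12 = 1100)
  bit 0 = 1: r = r^2 * 11 mod 23 = 1^2 * 11 = 1*11 = 11
  bit 1 = 1: r = r^2 * 11 mod 23 = 11^2 * 11 = 6*11 = 20
  bit 2 = 0: r = r^2 mod 23 = 20^2 = 9
  bit 3 = 0: r = r^2 mod 23 = 9^2 = 12
  -> A = 12
B = 11^19 mod 23  (bits of 19 = 10011)
  bit 0 = 1: r = r^2 * 11 mod 23 = 1^2 * 11 = 1*11 = 11
  bit 1 = 0: r = r^2 mod 23 = 11^2 = 6
  bit 2 = 0: r = r^2 mod 23 = 6^2 = 13
  bit 3 = 1: r = r^2 * 11 mod 23 = 13^2 * 11 = 8*11 = 19
  bit 4 = 1: r = r^2 * 11 mod 23 = 19^2 * 11 = 16*11 = 15
  -> B = 15
s = B^a = 15^12 mod 23  (bits of 12 = 1100)
  bit 0 = 1: r = r^2 * 15 mod 23 = 1^2 * 15 = 1*15 = 15
  bit 1 = 1: r = r^2 * 15 mod 23 = 15^2 * 15 = 18*15 = 17
  bit 2 = 0: r = r^2 mod 23 = 17^2 = 13
  bit 3 = 0: r = r^2 mod 23 = 13^2 = 8
  -> s = B^a = 8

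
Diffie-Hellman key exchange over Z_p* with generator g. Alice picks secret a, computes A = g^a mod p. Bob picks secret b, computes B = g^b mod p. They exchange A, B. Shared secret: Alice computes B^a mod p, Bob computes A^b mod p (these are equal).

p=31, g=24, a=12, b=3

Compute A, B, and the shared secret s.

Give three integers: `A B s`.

A = 24^12 mod 31  (bits of 12 = 1100)
  bit 0 = 1: r = r^2 * 24 mod 31 = 1^2 * 24 = 1*24 = 24
  bit 1 = 1: r = r^2 * 24 mod 31 = 24^2 * 24 = 18*24 = 29
  bit 2 = 0: r = r^2 mod 31 = 29^2 = 4
  bit 3 = 0: r = r^2 mod 31 = 4^2 = 16
  -> A = 16
B = 24^3 mod 31  (bits of 3 = 11)
  bit 0 = 1: r = r^2 * 24 mod 31 = 1^2 * 24 = 1*24 = 24
  bit 1 = 1: r = r^2 * 24 mod 31 = 24^2 * 24 = 18*24 = 29
  -> B = 29
s = B^a = 29^12 mod 31  (bits of 12 = 1100)
  bit 0 = 1: r = r^2 * 29 mod 31 = 1^2 * 29 = 1*29 = 29
  bit 1 = 1: r = r^2 * 29 mod 31 = 29^2 * 29 = 4*29 = 23
  bit 2 = 0: r = r^2 mod 31 = 23^2 = 2
  bit 3 = 0: r = r^2 mod 31 = 2^2 = 4
  -> s = B^a = 4

Answer: 16 29 4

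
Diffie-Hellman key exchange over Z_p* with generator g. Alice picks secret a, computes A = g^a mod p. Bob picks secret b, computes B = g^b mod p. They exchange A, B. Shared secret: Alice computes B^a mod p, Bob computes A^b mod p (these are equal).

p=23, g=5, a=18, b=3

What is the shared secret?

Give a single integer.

A = 5^18 mod 23  (bits of 18 = 10010)
  bit 0 = 1: r = r^2 * 5 mod 23 = 1^2 * 5 = 1*5 = 5
  bit 1 = 0: r = r^2 mod 23 = 5^2 = 2
  bit 2 = 0: r = r^2 mod 23 = 2^2 = 4
  bit 3 = 1: r = r^2 * 5 mod 23 = 4^2 * 5 = 16*5 = 11
  bit 4 = 0: r = r^2 mod 23 = 11^2 = 6
  -> A = 6
B = 5^3 mod 23  (bits of 3 = 11)
  bit 0 = 1: r = r^2 * 5 mod 23 = 1^2 * 5 = 1*5 = 5
  bit 1 = 1: r = r^2 * 5 mod 23 = 5^2 * 5 = 2*5 = 10
  -> B = 10
s = B^a = 10^18 mod 23  (bits of 18 = 10010)
  bit 0 = 1: r = r^2 * 10 mod 23 = 1^2 * 10 = 1*10 = 10
  bit 1 = 0: r = r^2 mod 23 = 10^2 = 8
  bit 2 = 0: r = r^2 mod 23 = 8^2 = 18
  bit 3 = 1: r = r^2 * 10 mod 23 = 18^2 * 10 = 2*10 = 20
  bit 4 = 0: r = r^2 mod 23 = 20^2 = 9
  -> s = B^a = 9

Answer: 9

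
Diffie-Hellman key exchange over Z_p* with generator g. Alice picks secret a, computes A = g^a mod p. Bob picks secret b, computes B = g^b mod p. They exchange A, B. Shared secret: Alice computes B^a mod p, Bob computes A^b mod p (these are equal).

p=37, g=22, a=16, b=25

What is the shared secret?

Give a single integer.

A = 22^16 mod 37  (bits of 16 = 10000)
  bit 0 = 1: r = r^2 * 22 mod 37 = 1^2 * 22 = 1*22 = 22
  bit 1 = 0: r = r^2 mod 37 = 22^2 = 3
  bit 2 = 0: r = r^2 mod 37 = 3^2 = 9
  bit 3 = 0: r = r^2 mod 37 = 9^2 = 7
  bit 4 = 0: r = r^2 mod 37 = 7^2 = 12
  -> A = 12
B = 22^25 mod 37  (bits of 25 = 11001)
  bit 0 = 1: r = r^2 * 22 mod 37 = 1^2 * 22 = 1*22 = 22
  bit 1 = 1: r = r^2 * 22 mod 37 = 22^2 * 22 = 3*22 = 29
  bit 2 = 0: r = r^2 mod 37 = 29^2 = 27
  bit 3 = 0: r = r^2 mod 37 = 27^2 = 26
  bit 4 = 1: r = r^2 * 22 mod 37 = 26^2 * 22 = 10*22 = 35
  -> B = 35
s = B^a = 35^16 mod 37  (bits of 16 = 10000)
  bit 0 = 1: r = r^2 * 35 mod 37 = 1^2 * 35 = 1*35 = 35
  bit 1 = 0: r = r^2 mod 37 = 35^2 = 4
  bit 2 = 0: r = r^2 mod 37 = 4^2 = 16
  bit 3 = 0: r = r^2 mod 37 = 16^2 = 34
  bit 4 = 0: r = r^2 mod 37 = 34^2 = 9
  -> s = B^a = 9

Answer: 9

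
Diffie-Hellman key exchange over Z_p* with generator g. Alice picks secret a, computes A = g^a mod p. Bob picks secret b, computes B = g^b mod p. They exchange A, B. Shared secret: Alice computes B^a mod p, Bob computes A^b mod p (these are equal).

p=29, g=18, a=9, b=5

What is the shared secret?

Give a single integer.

A = 18^9 mod 29  (bits of 9 = 1001)
  bit 0 = 1: r = r^2 * 18 mod 29 = 1^2 * 18 = 1*18 = 18
  bit 1 = 0: r = r^2 mod 29 = 18^2 = 5
  bit 2 = 0: r = r^2 mod 29 = 5^2 = 25
  bit 3 = 1: r = r^2 * 18 mod 29 = 25^2 * 18 = 16*18 = 27
  -> A = 27
B = 18^5 mod 29  (bits of 5 = 101)
  bit 0 = 1: r = r^2 * 18 mod 29 = 1^2 * 18 = 1*18 = 18
  bit 1 = 0: r = r^2 mod 29 = 18^2 = 5
  bit 2 = 1: r = r^2 * 18 mod 29 = 5^2 * 18 = 25*18 = 15
  -> B = 15
s = B^a = 15^9 mod 29  (bits of 9 = 1001)
  bit 0 = 1: r = r^2 * 15 mod 29 = 1^2 * 15 = 1*15 = 15
  bit 1 = 0: r = r^2 mod 29 = 15^2 = 22
  bit 2 = 0: r = r^2 mod 29 = 22^2 = 20
  bit 3 = 1: r = r^2 * 15 mod 29 = 20^2 * 15 = 23*15 = 26
  -> s = B^a = 26

Answer: 26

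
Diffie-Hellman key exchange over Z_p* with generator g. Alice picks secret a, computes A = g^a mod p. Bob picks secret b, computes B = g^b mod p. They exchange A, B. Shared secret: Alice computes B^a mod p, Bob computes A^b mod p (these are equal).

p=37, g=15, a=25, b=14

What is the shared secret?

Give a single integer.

A = 15^25 mod 37  (bits of 25 = 11001)
  bit 0 = 1: r = r^2 * 15 mod 37 = 1^2 * 15 = 1*15 = 15
  bit 1 = 1: r = r^2 * 15 mod 37 = 15^2 * 15 = 3*15 = 8
  bit 2 = 0: r = r^2 mod 37 = 8^2 = 27
  bit 3 = 0: r = r^2 mod 37 = 27^2 = 26
  bit 4 = 1: r = r^2 * 15 mod 37 = 26^2 * 15 = 10*15 = 2
  -> A = 2
B = 15^14 mod 37  (bits of 14 = 1110)
  bit 0 = 1: r = r^2 * 15 mod 37 = 1^2 * 15 = 1*15 = 15
  bit 1 = 1: r = r^2 * 15 mod 37 = 15^2 * 15 = 3*15 = 8
  bit 2 = 1: r = r^2 * 15 mod 37 = 8^2 * 15 = 27*15 = 35
  bit 3 = 0: r = r^2 mod 37 = 35^2 = 4
  -> B = 4
s = B^a = 4^25 mod 37  (bits of 25 = 11001)
  bit 0 = 1: r = r^2 * 4 mod 37 = 1^2 * 4 = 1*4 = 4
  bit 1 = 1: r = r^2 * 4 mod 37 = 4^2 * 4 = 16*4 = 27
  bit 2 = 0: r = r^2 mod 37 = 27^2 = 26
  bit 3 = 0: r = r^2 mod 37 = 26^2 = 10
  bit 4 = 1: r = r^2 * 4 mod 37 = 10^2 * 4 = 26*4 = 30
  -> s = B^a = 30

Answer: 30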